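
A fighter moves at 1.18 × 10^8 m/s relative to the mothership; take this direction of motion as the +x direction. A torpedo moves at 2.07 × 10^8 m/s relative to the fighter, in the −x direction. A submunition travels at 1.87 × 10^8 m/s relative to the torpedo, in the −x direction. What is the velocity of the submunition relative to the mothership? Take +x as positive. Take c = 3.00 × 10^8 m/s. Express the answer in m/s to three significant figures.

Apply u = (u' + v)/(1 + u'v/c²) successively, working outward toward the mothership.
(Dividing each given speed by c = 3.00 × 10^8 m/s to work in units of c.)
Start: velocity of the fighter relative to the mothership = 0.3933c.
Compose with the torpedo (u' = -0.690 in the fighter frame): u_1 = (-0.690 + 0.393) / (1 + (-0.690)·0.393) = -0.2967/0.7286 = -0.4072.
Compose with the submunition (u' = -0.623 in the torpedo frame): u_2 = (-0.623 + (-0.407)) / (1 + (-0.623)·(-0.407)) = -1.0305/1.2538 = -0.8219.
So u = -0.8219 × 3.00 × 10^8 m/s.

-2.47 × 10^8 m/s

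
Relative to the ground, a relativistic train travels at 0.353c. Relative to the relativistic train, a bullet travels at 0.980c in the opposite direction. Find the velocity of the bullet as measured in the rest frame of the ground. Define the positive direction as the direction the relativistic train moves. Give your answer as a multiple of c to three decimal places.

-0.959c

With v = 0.353 and u' = -0.980 (in units of c),
u = (u' + v)/(1 + u'v/c²):
u = (-0.980 + 0.353) / (1 + (-0.980)·0.353) = -0.6270/0.6541 = -0.9586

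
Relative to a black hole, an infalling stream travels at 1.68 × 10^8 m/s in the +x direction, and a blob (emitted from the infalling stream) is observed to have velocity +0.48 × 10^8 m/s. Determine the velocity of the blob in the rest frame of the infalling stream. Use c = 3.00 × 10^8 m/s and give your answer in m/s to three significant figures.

-1.32 × 10^8 m/s

v = 0.560c, u = 0.160c.
Invert the composition law: u' = (u − v)/(1 − uv/c²).
u' = (0.160 − 0.560) / (1 − (0.160)(0.560)) = -0.4000/0.9104 = -0.4394.
u' = -0.4394 × 3.00 × 10^8 m/s.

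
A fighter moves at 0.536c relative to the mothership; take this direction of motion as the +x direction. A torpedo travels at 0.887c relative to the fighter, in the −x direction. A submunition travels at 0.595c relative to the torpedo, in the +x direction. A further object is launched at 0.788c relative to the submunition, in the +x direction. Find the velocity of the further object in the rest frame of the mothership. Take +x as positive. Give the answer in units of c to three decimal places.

Apply u = (u' + v)/(1 + u'v/c²) successively, working outward toward the mothership.
Start: velocity of the fighter relative to the mothership = 0.5360c.
Compose with the torpedo (u' = -0.887 in the fighter frame): u_1 = (-0.887 + 0.536) / (1 + (-0.887)·0.536) = -0.3510/0.5246 = -0.6691.
Compose with the submunition (u' = 0.595 in the torpedo frame): u_2 = (0.595 + (-0.669)) / (1 + 0.595·(-0.669)) = -0.0741/0.6019 = -0.1232.
Compose with the further object (u' = 0.788 in the submunition frame): u_3 = (0.788 + (-0.123)) / (1 + 0.788·(-0.123)) = 0.6648/0.9030 = 0.7363.

+0.736c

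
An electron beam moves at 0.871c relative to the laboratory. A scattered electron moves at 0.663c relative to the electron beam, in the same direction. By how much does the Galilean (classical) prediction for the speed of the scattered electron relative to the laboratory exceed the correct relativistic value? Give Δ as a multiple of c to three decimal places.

Galilean: u_cl = 0.663 + 0.871 = 1.5340.
Relativistic: u_rel = (0.663 + 0.871) / (1 + 0.663·0.871) = 1.5340/1.5775 = 0.9724.
Δ = 1.5340 − 0.9724 = 0.5616.
(The classical prediction exceeds c; the relativistic result does not.)

Δ = 0.562c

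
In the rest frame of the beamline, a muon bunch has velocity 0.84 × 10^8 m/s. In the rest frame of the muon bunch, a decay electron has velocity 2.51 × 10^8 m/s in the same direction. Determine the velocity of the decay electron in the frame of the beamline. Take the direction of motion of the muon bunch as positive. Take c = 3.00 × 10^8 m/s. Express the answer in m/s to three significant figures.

In units of c (dividing by 3.00 × 10^8 m/s): v = 0.280, u' = 0.837.
u = (u' + v)/(1 + u'v/c²):
u = (0.837 + 0.280) / (1 + 0.837·0.280) = 1.1167/1.2343 = 0.9047
Converting back: u = 0.9047 × 3.00 × 10^8 m/s.

2.71 × 10^8 m/s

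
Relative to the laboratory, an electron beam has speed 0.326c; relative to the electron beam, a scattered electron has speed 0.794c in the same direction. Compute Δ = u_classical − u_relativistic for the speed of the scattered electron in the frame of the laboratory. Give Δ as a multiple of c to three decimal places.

Galilean: u_cl = 0.794 + 0.326 = 1.1200.
Relativistic: u_rel = (0.794 + 0.326) / (1 + 0.794·0.326) = 1.1200/1.2588 = 0.8897.
Δ = 1.1200 − 0.8897 = 0.2303.
(The classical prediction exceeds c; the relativistic result does not.)

Δ = 0.230c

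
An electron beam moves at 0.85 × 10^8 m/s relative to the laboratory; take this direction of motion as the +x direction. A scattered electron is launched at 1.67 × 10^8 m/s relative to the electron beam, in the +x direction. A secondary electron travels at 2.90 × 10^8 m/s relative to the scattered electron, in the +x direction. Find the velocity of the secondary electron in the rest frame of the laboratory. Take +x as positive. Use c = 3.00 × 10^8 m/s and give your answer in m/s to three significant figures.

2.98 × 10^8 m/s

Apply u = (u' + v)/(1 + u'v/c²) successively, working outward toward the laboratory.
(Dividing each given speed by c = 3.00 × 10^8 m/s to work in units of c.)
Start: velocity of the electron beam relative to the laboratory = 0.2833c.
Compose with the scattered electron (u' = 0.557 in the electron beam frame): u_1 = (0.557 + 0.283) / (1 + 0.557·0.283) = 0.8400/1.1577 = 0.7256.
Compose with the secondary electron (u' = 0.967 in the scattered electron frame): u_2 = (0.967 + 0.726) / (1 + 0.967·0.726) = 1.6922/1.7014 = 0.9946.
So u = 0.9946 × 3.00 × 10^8 m/s.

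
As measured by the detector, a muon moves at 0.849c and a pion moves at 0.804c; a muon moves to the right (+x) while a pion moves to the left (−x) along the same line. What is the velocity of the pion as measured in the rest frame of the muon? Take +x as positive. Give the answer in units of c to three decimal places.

β_A = 0.849, β_B = -0.804.
Transform to A's frame with the inverse velocity-addition law: u' = (u − v)/(1 − uv/c²), taking u = β_B and v = β_A.
u' = (-0.804 − 0.849) / (1 − (0.849)(-0.804)) = -1.6530/1.6826 = -0.9824.

-0.982c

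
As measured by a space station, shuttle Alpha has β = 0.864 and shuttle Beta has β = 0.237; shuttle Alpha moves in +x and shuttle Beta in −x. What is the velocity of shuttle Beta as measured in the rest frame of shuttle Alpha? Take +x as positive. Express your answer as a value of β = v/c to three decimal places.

β_A = 0.864, β_B = -0.237.
Transform to A's frame with the inverse velocity-addition law: u' = (u − v)/(1 − uv/c²), taking u = β_B and v = β_A.
u' = (-0.237 − 0.864) / (1 − (0.864)(-0.237)) = -1.1010/1.2048 = -0.9139.

β = -0.914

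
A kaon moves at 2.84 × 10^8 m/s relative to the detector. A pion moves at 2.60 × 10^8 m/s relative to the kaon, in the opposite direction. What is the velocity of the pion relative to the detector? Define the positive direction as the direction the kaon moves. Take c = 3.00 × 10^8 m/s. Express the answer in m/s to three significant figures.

+1.34 × 10^8 m/s

In units of c (dividing by 3.00 × 10^8 m/s): v = 0.947, u' = -0.867.
u = (u' + v)/(1 + u'v/c²):
u = (-0.867 + 0.947) / (1 + (-0.867)·0.947) = 0.0800/0.1796 = 0.4455
Converting back: u = 0.4455 × 3.00 × 10^8 m/s.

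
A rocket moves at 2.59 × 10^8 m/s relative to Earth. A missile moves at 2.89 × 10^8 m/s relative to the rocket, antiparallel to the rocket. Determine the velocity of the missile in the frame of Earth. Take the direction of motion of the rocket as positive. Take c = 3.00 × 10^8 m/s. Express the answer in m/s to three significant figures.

-1.78 × 10^8 m/s

In units of c (dividing by 3.00 × 10^8 m/s): v = 0.863, u' = -0.963.
u = (u' + v)/(1 + u'v/c²):
u = (-0.963 + 0.863) / (1 + (-0.963)·0.863) = -0.1000/0.1683 = -0.5941
Converting back: u = -0.5941 × 3.00 × 10^8 m/s.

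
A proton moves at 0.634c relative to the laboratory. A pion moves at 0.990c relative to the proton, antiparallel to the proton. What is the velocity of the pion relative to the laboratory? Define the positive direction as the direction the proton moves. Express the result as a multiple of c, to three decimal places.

-0.956c

With v = 0.634 and u' = -0.990 (in units of c),
u = (u' + v)/(1 + u'v/c²):
u = (-0.990 + 0.634) / (1 + (-0.990)·0.634) = -0.3560/0.3723 = -0.9561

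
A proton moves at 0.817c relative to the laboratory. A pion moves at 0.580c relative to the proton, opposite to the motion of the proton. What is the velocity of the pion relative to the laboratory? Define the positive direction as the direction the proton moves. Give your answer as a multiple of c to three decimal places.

With v = 0.817 and u' = -0.580 (in units of c),
u = (u' + v)/(1 + u'v/c²):
u = (-0.580 + 0.817) / (1 + (-0.580)·0.817) = 0.2370/0.5261 = 0.4505
(Galilean addition would give +0.237c.)

+0.450c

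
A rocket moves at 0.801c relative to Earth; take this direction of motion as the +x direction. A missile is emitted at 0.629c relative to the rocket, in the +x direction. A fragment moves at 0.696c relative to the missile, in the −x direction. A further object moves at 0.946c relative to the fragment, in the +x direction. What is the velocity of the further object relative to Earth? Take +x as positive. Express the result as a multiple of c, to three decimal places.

Apply u = (u' + v)/(1 + u'v/c²) successively, working outward toward Earth.
Start: velocity of the rocket relative to Earth = 0.8010c.
Compose with the missile (u' = 0.629 in the rocket frame): u_1 = (0.629 + 0.801) / (1 + 0.629·0.801) = 1.4300/1.5038 = 0.9509.
Compose with the fragment (u' = -0.696 in the missile frame): u_2 = (-0.696 + 0.951) / (1 + (-0.696)·0.951) = 0.2549/0.3382 = 0.7538.
Compose with the further object (u' = 0.946 in the fragment frame): u_3 = (0.946 + 0.754) / (1 + 0.946·0.754) = 1.6998/1.7131 = 0.9922.

+0.992c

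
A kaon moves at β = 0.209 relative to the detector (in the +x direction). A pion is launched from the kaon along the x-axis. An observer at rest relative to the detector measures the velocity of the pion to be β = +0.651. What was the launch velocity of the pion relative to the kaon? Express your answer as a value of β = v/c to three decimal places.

β = +0.512

Invert the composition law: u' = (u − v)/(1 − uv/c²).
u' = (0.651 − 0.209) / (1 − (0.651)(0.209)) = 0.4420/0.8639 = 0.5116.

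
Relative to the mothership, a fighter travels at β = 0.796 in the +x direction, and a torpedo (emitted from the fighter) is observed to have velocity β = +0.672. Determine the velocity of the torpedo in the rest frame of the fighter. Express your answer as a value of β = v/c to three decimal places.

Invert the composition law: u' = (u − v)/(1 − uv/c²).
u' = (0.672 − 0.796) / (1 − (0.672)(0.796)) = -0.1240/0.4651 = -0.2666.

β = -0.267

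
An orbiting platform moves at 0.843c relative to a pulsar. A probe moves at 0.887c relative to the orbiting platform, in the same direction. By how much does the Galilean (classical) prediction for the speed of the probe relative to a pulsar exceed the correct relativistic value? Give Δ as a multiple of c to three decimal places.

Δ = 0.740c

Galilean: u_cl = 0.887 + 0.843 = 1.7300.
Relativistic: u_rel = (0.887 + 0.843) / (1 + 0.887·0.843) = 1.7300/1.7477 = 0.9898.
Δ = 1.7300 − 0.9898 = 0.7402.
(The classical prediction exceeds c; the relativistic result does not.)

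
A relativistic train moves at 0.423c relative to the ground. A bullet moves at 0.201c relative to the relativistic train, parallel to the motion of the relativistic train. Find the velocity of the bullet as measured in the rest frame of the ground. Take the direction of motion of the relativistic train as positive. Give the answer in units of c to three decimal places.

With v = 0.423 and u' = 0.201 (in units of c),
u = (u' + v)/(1 + u'v/c²):
u = (0.201 + 0.423) / (1 + 0.201·0.423) = 0.6240/1.0850 = 0.5751

0.575c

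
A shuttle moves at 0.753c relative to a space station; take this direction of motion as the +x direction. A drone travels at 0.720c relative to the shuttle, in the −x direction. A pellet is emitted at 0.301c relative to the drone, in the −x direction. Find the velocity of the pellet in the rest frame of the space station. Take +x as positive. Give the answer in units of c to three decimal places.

-0.234c

Apply u = (u' + v)/(1 + u'v/c²) successively, working outward toward the space station.
Start: velocity of the shuttle relative to the space station = 0.7530c.
Compose with the drone (u' = -0.720 in the shuttle frame): u_1 = (-0.720 + 0.753) / (1 + (-0.720)·0.753) = 0.0330/0.4578 = 0.0721.
Compose with the pellet (u' = -0.301 in the drone frame): u_2 = (-0.301 + 0.072) / (1 + (-0.301)·0.072) = -0.2289/0.9783 = -0.2340.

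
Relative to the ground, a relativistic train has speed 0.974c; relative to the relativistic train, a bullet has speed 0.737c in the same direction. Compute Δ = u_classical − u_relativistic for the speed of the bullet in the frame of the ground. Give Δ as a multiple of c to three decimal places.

Δ = 0.715c

Galilean: u_cl = 0.737 + 0.974 = 1.7110.
Relativistic: u_rel = (0.737 + 0.974) / (1 + 0.737·0.974) = 1.7110/1.7178 = 0.9960.
Δ = 1.7110 − 0.9960 = 0.7150.
(The classical prediction exceeds c; the relativistic result does not.)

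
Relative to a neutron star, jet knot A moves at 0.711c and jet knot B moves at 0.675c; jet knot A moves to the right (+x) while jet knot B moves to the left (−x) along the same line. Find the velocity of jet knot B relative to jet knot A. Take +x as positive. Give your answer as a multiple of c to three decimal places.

β_A = 0.711, β_B = -0.675.
Transform to A's frame with the inverse velocity-addition law: u' = (u − v)/(1 − uv/c²), taking u = β_B and v = β_A.
u' = (-0.675 − 0.711) / (1 − (0.711)(-0.675)) = -1.3860/1.4799 = -0.9365.

-0.937c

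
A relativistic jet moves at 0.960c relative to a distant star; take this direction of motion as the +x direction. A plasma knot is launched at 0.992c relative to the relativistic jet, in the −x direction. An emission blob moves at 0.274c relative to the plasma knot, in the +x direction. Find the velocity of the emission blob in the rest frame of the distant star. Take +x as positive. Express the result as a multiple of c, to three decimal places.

Apply u = (u' + v)/(1 + u'v/c²) successively, working outward toward the distant star.
Start: velocity of the relativistic jet relative to the distant star = 0.9600c.
Compose with the plasma knot (u' = -0.992 in the relativistic jet frame): u_1 = (-0.992 + 0.960) / (1 + (-0.992)·0.960) = -0.0320/0.0477 = -0.6711.
Compose with the emission blob (u' = 0.274 in the plasma knot frame): u_2 = (0.274 + (-0.671)) / (1 + 0.274·(-0.671)) = -0.3971/0.8161 = -0.4866.

-0.487c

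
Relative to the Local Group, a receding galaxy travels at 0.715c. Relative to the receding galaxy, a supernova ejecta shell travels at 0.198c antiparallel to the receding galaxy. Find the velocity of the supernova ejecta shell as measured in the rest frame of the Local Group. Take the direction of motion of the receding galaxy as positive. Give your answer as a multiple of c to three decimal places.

With v = 0.715 and u' = -0.198 (in units of c),
u = (u' + v)/(1 + u'v/c²):
u = (-0.198 + 0.715) / (1 + (-0.198)·0.715) = 0.5170/0.8584 = 0.6023

+0.602c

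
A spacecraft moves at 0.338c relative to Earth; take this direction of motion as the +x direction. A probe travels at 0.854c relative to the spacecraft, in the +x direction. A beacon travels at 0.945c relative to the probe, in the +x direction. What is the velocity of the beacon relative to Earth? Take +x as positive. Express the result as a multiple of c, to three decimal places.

Apply u = (u' + v)/(1 + u'v/c²) successively, working outward toward Earth.
Start: velocity of the spacecraft relative to Earth = 0.3380c.
Compose with the probe (u' = 0.854 in the spacecraft frame): u_1 = (0.854 + 0.338) / (1 + 0.854·0.338) = 1.1920/1.2887 = 0.9250.
Compose with the beacon (u' = 0.945 in the probe frame): u_2 = (0.945 + 0.925) / (1 + 0.945·0.925) = 1.8700/1.8741 = 0.9978.

0.998c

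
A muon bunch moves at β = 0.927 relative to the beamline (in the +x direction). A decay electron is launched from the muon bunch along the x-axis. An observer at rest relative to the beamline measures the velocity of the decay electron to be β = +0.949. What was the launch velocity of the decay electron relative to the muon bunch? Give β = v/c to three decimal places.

Invert the composition law: u' = (u − v)/(1 − uv/c²).
u' = (0.949 − 0.927) / (1 − (0.949)(0.927)) = 0.0220/0.1203 = 0.1829.

β = +0.183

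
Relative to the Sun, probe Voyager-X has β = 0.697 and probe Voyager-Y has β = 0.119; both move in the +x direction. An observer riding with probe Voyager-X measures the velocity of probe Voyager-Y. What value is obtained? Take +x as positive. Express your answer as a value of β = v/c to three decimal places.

β = -0.630

β_A = 0.697, β_B = 0.119.
Transform to A's frame with the inverse velocity-addition law: u' = (u − v)/(1 − uv/c²), taking u = β_B and v = β_A.
u' = (0.119 − 0.697) / (1 − (0.697)(0.119)) = -0.5780/0.9171 = -0.6303.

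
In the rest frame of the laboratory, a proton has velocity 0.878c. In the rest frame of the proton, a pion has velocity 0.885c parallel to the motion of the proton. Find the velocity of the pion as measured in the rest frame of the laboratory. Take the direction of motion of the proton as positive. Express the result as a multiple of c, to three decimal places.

With v = 0.878 and u' = 0.885 (in units of c),
u = (u' + v)/(1 + u'v/c²):
u = (0.885 + 0.878) / (1 + 0.885·0.878) = 1.7630/1.7770 = 0.9921

0.992c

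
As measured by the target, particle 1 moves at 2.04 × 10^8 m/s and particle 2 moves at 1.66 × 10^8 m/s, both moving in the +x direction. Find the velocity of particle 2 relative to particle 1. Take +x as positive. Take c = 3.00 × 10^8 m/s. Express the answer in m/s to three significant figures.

β_A = 0.680, β_B = 0.553 (dividing each by c = 3.00 × 10^8 m/s).
Transform to A's frame with the inverse velocity-addition law: u' = (u − v)/(1 − uv/c²), taking u = β_B and v = β_A.
u' = (0.553 − 0.680) / (1 − (0.680)(0.553)) = -0.1267/0.6237 = -0.2031.
u' = -0.2031 × 3.00 × 10^8 m/s.

-6.09 × 10^7 m/s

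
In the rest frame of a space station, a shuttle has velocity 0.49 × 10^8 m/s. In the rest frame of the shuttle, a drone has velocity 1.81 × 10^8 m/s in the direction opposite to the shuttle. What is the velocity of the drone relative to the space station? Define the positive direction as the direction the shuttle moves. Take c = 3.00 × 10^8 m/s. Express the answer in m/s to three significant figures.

-1.46 × 10^8 m/s

In units of c (dividing by 3.00 × 10^8 m/s): v = 0.163, u' = -0.603.
u = (u' + v)/(1 + u'v/c²):
u = (-0.603 + 0.163) / (1 + (-0.603)·0.163) = -0.4400/0.9015 = -0.4881
(Galilean addition would give -0.440c.)
Converting back: u = -0.4881 × 3.00 × 10^8 m/s.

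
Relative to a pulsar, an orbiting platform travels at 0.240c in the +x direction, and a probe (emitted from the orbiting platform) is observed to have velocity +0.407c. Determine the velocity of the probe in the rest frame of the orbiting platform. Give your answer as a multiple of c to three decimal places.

Invert the composition law: u' = (u − v)/(1 − uv/c²).
u' = (0.407 − 0.240) / (1 − (0.407)(0.240)) = 0.1670/0.9023 = 0.1851.

+0.185c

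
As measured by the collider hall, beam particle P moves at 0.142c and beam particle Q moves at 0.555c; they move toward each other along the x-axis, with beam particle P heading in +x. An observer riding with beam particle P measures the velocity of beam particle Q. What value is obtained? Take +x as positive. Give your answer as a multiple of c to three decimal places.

β_A = 0.142, β_B = -0.555.
Transform to A's frame with the inverse velocity-addition law: u' = (u − v)/(1 − uv/c²), taking u = β_B and v = β_A.
u' = (-0.555 − 0.142) / (1 − (0.142)(-0.555)) = -0.6970/1.0788 = -0.6461.

-0.646c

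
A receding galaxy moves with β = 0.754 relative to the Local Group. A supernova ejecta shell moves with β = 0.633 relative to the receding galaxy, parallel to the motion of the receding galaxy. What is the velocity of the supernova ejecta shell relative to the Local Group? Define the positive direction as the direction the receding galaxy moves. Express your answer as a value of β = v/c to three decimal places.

β = 0.939

With v = 0.754 and u' = 0.633 (in units of c),
u = (u' + v)/(1 + u'v/c²):
u = (0.633 + 0.754) / (1 + 0.633·0.754) = 1.3870/1.4773 = 0.9389
(Galilean addition would give +1.387c, exceeding c.)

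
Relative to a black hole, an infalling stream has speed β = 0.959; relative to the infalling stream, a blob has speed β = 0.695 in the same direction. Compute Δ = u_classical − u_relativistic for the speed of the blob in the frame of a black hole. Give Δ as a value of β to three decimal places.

Δ = 0.662

Galilean: u_cl = 0.695 + 0.959 = 1.6540.
Relativistic: u_rel = (0.695 + 0.959) / (1 + 0.695·0.959) = 1.6540/1.6665 = 0.9925.
Δ = 1.6540 − 0.9925 = 0.6615.
(The classical prediction exceeds c; the relativistic result does not.)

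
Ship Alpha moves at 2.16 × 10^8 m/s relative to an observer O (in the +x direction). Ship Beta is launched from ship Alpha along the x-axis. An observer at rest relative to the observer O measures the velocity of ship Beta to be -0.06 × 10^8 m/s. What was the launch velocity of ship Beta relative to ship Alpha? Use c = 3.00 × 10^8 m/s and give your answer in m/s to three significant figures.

v = 0.720c, u = -0.020c.
Invert the composition law: u' = (u − v)/(1 − uv/c²).
u' = (-0.020 − 0.720) / (1 − (-0.020)(0.720)) = -0.7400/1.0144 = -0.7295.
u' = -0.7295 × 3.00 × 10^8 m/s.

-2.19 × 10^8 m/s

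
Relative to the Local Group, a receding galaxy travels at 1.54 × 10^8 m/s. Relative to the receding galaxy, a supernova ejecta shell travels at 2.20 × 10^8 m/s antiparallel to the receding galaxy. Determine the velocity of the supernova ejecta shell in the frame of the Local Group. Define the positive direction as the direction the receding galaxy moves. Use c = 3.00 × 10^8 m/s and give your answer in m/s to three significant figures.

-1.06 × 10^8 m/s

In units of c (dividing by 3.00 × 10^8 m/s): v = 0.513, u' = -0.733.
u = (u' + v)/(1 + u'v/c²):
u = (-0.733 + 0.513) / (1 + (-0.733)·0.513) = -0.2200/0.6236 = -0.3528
(Galilean addition would give -0.220c.)
Converting back: u = -0.3528 × 3.00 × 10^8 m/s.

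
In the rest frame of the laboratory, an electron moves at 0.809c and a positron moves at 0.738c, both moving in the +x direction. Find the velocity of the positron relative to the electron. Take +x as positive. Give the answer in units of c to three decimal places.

-0.176c

β_A = 0.809, β_B = 0.738.
Transform to A's frame with the inverse velocity-addition law: u' = (u − v)/(1 − uv/c²), taking u = β_B and v = β_A.
u' = (0.738 − 0.809) / (1 − (0.809)(0.738)) = -0.0710/0.4030 = -0.1762.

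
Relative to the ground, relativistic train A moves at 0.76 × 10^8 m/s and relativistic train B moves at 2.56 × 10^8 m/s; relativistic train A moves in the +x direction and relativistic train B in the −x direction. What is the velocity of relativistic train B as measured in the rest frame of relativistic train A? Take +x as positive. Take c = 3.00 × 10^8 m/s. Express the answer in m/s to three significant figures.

β_A = 0.253, β_B = -0.853 (dividing each by c = 3.00 × 10^8 m/s).
Transform to A's frame with the inverse velocity-addition law: u' = (u − v)/(1 − uv/c²), taking u = β_B and v = β_A.
u' = (-0.853 − 0.253) / (1 − (0.253)(-0.853)) = -1.1067/1.2162 = -0.9100.
u' = -0.9100 × 3.00 × 10^8 m/s.

-2.73 × 10^8 m/s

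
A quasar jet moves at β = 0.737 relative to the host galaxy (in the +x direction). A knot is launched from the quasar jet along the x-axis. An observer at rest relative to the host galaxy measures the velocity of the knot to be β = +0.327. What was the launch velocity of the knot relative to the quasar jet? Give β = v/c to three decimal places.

β = -0.540

Invert the composition law: u' = (u − v)/(1 − uv/c²).
u' = (0.327 − 0.737) / (1 − (0.327)(0.737)) = -0.4100/0.7590 = -0.5402.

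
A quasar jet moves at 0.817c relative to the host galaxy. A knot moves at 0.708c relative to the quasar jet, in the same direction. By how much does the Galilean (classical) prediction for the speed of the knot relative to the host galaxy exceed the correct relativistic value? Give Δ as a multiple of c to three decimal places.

Δ = 0.559c

Galilean: u_cl = 0.708 + 0.817 = 1.5250.
Relativistic: u_rel = (0.708 + 0.817) / (1 + 0.708·0.817) = 1.5250/1.5784 = 0.9661.
Δ = 1.5250 − 0.9661 = 0.5589.
(The classical prediction exceeds c; the relativistic result does not.)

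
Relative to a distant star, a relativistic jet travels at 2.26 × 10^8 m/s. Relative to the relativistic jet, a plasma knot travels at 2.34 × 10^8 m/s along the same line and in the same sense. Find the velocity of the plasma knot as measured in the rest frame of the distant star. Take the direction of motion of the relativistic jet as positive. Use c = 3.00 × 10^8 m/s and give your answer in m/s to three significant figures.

2.90 × 10^8 m/s

In units of c (dividing by 3.00 × 10^8 m/s): v = 0.753, u' = 0.780.
u = (u' + v)/(1 + u'v/c²):
u = (0.780 + 0.753) / (1 + 0.780·0.753) = 1.5333/1.5876 = 0.9658
Converting back: u = 0.9658 × 3.00 × 10^8 m/s.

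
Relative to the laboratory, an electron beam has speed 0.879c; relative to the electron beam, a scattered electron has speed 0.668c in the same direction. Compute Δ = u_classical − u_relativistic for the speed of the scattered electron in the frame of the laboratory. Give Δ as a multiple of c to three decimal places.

Δ = 0.572c

Galilean: u_cl = 0.668 + 0.879 = 1.5470.
Relativistic: u_rel = (0.668 + 0.879) / (1 + 0.668·0.879) = 1.5470/1.5872 = 0.9747.
Δ = 1.5470 − 0.9747 = 0.5723.
(The classical prediction exceeds c; the relativistic result does not.)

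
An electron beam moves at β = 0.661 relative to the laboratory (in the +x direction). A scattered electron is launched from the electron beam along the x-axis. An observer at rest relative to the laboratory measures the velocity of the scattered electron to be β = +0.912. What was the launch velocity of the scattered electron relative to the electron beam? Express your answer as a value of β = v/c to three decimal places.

Invert the composition law: u' = (u − v)/(1 − uv/c²).
u' = (0.912 − 0.661) / (1 − (0.912)(0.661)) = 0.2510/0.3972 = 0.6320.

β = +0.632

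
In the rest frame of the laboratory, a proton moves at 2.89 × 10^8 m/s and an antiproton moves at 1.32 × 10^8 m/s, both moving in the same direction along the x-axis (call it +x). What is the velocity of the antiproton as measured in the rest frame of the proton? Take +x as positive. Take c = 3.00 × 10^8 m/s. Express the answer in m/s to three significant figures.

-2.73 × 10^8 m/s

β_A = 0.963, β_B = 0.440 (dividing each by c = 3.00 × 10^8 m/s).
Transform to A's frame with the inverse velocity-addition law: u' = (u − v)/(1 − uv/c²), taking u = β_B and v = β_A.
u' = (0.440 − 0.963) / (1 − (0.963)(0.440)) = -0.5233/0.5761 = -0.9084.
u' = -0.9084 × 3.00 × 10^8 m/s.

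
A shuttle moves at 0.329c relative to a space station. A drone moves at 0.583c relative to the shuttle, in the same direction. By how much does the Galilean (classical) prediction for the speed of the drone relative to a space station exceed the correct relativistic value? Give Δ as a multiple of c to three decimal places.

Δ = 0.147c

Galilean: u_cl = 0.583 + 0.329 = 0.9120.
Relativistic: u_rel = (0.583 + 0.329) / (1 + 0.583·0.329) = 0.9120/1.1918 = 0.7652.
Δ = 0.9120 − 0.7652 = 0.1468.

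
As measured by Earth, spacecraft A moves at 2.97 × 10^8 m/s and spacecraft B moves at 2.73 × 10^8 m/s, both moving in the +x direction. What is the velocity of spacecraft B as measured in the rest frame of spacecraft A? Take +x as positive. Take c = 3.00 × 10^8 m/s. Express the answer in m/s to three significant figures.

β_A = 0.990, β_B = 0.910 (dividing each by c = 3.00 × 10^8 m/s).
Transform to A's frame with the inverse velocity-addition law: u' = (u − v)/(1 − uv/c²), taking u = β_B and v = β_A.
u' = (0.910 − 0.990) / (1 − (0.990)(0.910)) = -0.0800/0.0991 = -0.8073.
u' = -0.8073 × 3.00 × 10^8 m/s.

-2.42 × 10^8 m/s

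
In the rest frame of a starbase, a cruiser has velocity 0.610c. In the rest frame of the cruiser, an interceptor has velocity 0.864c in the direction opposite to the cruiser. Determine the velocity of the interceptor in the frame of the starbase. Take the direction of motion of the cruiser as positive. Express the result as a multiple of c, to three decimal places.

With v = 0.610 and u' = -0.864 (in units of c),
u = (u' + v)/(1 + u'v/c²):
u = (-0.864 + 0.610) / (1 + (-0.864)·0.610) = -0.2540/0.4730 = -0.5370

-0.537c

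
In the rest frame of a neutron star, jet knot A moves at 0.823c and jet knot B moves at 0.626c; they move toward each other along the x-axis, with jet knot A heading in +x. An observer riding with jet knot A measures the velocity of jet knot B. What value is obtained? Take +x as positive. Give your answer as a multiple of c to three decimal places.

-0.956c

β_A = 0.823, β_B = -0.626.
Transform to A's frame with the inverse velocity-addition law: u' = (u − v)/(1 − uv/c²), taking u = β_B and v = β_A.
u' = (-0.626 − 0.823) / (1 − (0.823)(-0.626)) = -1.4490/1.5152 = -0.9563.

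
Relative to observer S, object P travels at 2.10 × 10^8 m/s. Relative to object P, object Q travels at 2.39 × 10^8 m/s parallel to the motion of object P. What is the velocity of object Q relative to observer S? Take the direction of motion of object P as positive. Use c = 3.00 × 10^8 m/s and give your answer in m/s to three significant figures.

In units of c (dividing by 3.00 × 10^8 m/s): v = 0.700, u' = 0.797.
u = (u' + v)/(1 + u'v/c²):
u = (0.797 + 0.700) / (1 + 0.797·0.700) = 1.4967/1.5577 = 0.9608
Converting back: u = 0.9608 × 3.00 × 10^8 m/s.

2.88 × 10^8 m/s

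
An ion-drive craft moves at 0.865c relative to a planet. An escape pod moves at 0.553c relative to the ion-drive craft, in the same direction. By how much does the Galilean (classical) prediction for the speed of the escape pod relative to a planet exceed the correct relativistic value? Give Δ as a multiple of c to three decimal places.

Galilean: u_cl = 0.553 + 0.865 = 1.4180.
Relativistic: u_rel = (0.553 + 0.865) / (1 + 0.553·0.865) = 1.4180/1.4783 = 0.9592.
Δ = 1.4180 − 0.9592 = 0.4588.
(The classical prediction exceeds c; the relativistic result does not.)

Δ = 0.459c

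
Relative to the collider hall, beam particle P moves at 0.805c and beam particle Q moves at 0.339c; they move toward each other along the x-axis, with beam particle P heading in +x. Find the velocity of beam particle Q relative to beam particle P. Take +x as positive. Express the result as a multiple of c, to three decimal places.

β_A = 0.805, β_B = -0.339.
Transform to A's frame with the inverse velocity-addition law: u' = (u − v)/(1 − uv/c²), taking u = β_B and v = β_A.
u' = (-0.339 − 0.805) / (1 − (0.805)(-0.339)) = -1.1440/1.2729 = -0.8987.

-0.899c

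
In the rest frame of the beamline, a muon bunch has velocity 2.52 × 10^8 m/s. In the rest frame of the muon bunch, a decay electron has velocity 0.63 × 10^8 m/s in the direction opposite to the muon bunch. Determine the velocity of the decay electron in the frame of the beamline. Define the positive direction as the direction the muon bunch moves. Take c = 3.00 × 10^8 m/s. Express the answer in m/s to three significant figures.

+2.29 × 10^8 m/s

In units of c (dividing by 3.00 × 10^8 m/s): v = 0.840, u' = -0.210.
u = (u' + v)/(1 + u'v/c²):
u = (-0.210 + 0.840) / (1 + (-0.210)·0.840) = 0.6300/0.8236 = 0.7649
Converting back: u = 0.7649 × 3.00 × 10^8 m/s.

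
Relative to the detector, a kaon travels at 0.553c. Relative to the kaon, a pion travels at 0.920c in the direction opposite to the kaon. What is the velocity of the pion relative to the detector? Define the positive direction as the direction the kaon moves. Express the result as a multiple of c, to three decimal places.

-0.747c

With v = 0.553 and u' = -0.920 (in units of c),
u = (u' + v)/(1 + u'v/c²):
u = (-0.920 + 0.553) / (1 + (-0.920)·0.553) = -0.3670/0.4912 = -0.7471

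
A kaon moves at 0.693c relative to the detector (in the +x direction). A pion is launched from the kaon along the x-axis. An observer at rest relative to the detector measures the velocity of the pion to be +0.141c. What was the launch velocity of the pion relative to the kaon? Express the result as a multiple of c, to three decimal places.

Invert the composition law: u' = (u − v)/(1 − uv/c²).
u' = (0.141 − 0.693) / (1 − (0.141)(0.693)) = -0.5520/0.9023 = -0.6118.

-0.612c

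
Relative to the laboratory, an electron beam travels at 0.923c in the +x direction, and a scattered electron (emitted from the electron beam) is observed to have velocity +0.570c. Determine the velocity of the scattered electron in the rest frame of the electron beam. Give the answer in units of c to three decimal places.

Invert the composition law: u' = (u − v)/(1 − uv/c²).
u' = (0.570 − 0.923) / (1 − (0.570)(0.923)) = -0.3530/0.4739 = -0.7449.

-0.745c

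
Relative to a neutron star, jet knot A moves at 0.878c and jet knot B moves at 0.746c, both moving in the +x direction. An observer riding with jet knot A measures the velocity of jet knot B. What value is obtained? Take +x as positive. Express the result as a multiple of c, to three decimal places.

-0.383c

β_A = 0.878, β_B = 0.746.
Transform to A's frame with the inverse velocity-addition law: u' = (u − v)/(1 − uv/c²), taking u = β_B and v = β_A.
u' = (0.746 − 0.878) / (1 − (0.878)(0.746)) = -0.1320/0.3450 = -0.3826.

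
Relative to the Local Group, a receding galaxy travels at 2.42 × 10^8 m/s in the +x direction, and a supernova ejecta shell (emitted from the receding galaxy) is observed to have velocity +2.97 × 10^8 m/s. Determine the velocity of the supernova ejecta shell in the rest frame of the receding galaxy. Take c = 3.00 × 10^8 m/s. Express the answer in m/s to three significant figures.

v = 0.807c, u = 0.990c.
Invert the composition law: u' = (u − v)/(1 − uv/c²).
u' = (0.990 − 0.807) / (1 − (0.990)(0.807)) = 0.1833/0.2014 = 0.9103.
u' = 0.9103 × 3.00 × 10^8 m/s.

+2.73 × 10^8 m/s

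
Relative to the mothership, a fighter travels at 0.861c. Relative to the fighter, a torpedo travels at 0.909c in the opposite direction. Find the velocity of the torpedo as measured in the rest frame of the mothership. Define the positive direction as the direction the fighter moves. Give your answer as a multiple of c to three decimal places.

With v = 0.861 and u' = -0.909 (in units of c),
u = (u' + v)/(1 + u'v/c²):
u = (-0.909 + 0.861) / (1 + (-0.909)·0.861) = -0.0480/0.2174 = -0.2208

-0.221c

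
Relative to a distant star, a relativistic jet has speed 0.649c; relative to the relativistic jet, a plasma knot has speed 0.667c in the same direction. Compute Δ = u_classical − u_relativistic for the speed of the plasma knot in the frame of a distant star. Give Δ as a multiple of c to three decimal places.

Galilean: u_cl = 0.667 + 0.649 = 1.3160.
Relativistic: u_rel = (0.667 + 0.649) / (1 + 0.667·0.649) = 1.3160/1.4329 = 0.9184.
Δ = 1.3160 − 0.9184 = 0.3976.
(The classical prediction exceeds c; the relativistic result does not.)

Δ = 0.398c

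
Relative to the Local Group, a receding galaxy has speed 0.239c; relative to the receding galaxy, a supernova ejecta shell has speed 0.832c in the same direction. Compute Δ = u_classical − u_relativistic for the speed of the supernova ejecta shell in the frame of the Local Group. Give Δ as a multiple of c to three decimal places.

Galilean: u_cl = 0.832 + 0.239 = 1.0710.
Relativistic: u_rel = (0.832 + 0.239) / (1 + 0.832·0.239) = 1.0710/1.1988 = 0.8934.
Δ = 1.0710 − 0.8934 = 0.1776.
(The classical prediction exceeds c; the relativistic result does not.)

Δ = 0.178c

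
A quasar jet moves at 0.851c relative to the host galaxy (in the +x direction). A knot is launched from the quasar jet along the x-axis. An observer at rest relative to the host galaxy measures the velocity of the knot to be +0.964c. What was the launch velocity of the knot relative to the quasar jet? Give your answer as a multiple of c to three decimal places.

Invert the composition law: u' = (u − v)/(1 − uv/c²).
u' = (0.964 − 0.851) / (1 − (0.964)(0.851)) = 0.1130/0.1796 = 0.6290.

+0.629c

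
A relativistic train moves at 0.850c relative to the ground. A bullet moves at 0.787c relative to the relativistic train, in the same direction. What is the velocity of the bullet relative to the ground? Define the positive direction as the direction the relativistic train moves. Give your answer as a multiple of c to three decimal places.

0.981c

With v = 0.850 and u' = 0.787 (in units of c),
u = (u' + v)/(1 + u'v/c²):
u = (0.787 + 0.850) / (1 + 0.787·0.850) = 1.6370/1.6689 = 0.9809
(Galilean addition would give +1.637c, exceeding c.)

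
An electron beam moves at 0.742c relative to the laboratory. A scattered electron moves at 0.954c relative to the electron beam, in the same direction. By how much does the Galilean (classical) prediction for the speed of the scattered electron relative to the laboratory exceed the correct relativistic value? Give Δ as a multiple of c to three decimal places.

Galilean: u_cl = 0.954 + 0.742 = 1.6960.
Relativistic: u_rel = (0.954 + 0.742) / (1 + 0.954·0.742) = 1.6960/1.7079 = 0.9931.
Δ = 1.6960 − 0.9931 = 0.7029.
(The classical prediction exceeds c; the relativistic result does not.)

Δ = 0.703c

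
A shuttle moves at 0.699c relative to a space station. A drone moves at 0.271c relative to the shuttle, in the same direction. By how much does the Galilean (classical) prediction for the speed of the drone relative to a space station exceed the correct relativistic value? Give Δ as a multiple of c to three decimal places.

Galilean: u_cl = 0.271 + 0.699 = 0.9700.
Relativistic: u_rel = (0.271 + 0.699) / (1 + 0.271·0.699) = 0.9700/1.1894 = 0.8155.
Δ = 0.9700 − 0.8155 = 0.1545.

Δ = 0.154c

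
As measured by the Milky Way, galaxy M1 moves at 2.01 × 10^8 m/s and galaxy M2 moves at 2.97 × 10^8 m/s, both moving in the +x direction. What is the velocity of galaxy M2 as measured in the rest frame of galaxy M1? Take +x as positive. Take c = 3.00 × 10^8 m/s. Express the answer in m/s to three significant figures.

β_A = 0.670, β_B = 0.990 (dividing each by c = 3.00 × 10^8 m/s).
Transform to A's frame with the inverse velocity-addition law: u' = (u − v)/(1 − uv/c²), taking u = β_B and v = β_A.
u' = (0.990 − 0.670) / (1 − (0.670)(0.990)) = 0.3200/0.3367 = 0.9504.
u' = 0.9504 × 3.00 × 10^8 m/s.

+2.85 × 10^8 m/s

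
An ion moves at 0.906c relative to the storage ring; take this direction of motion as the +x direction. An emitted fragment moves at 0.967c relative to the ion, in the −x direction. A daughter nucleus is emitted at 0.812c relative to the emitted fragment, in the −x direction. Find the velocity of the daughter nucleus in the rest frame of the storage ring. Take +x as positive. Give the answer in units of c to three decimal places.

-0.932c

Apply u = (u' + v)/(1 + u'v/c²) successively, working outward toward the storage ring.
Start: velocity of the ion relative to the storage ring = 0.9060c.
Compose with the emitted fragment (u' = -0.967 in the ion frame): u_1 = (-0.967 + 0.906) / (1 + (-0.967)·0.906) = -0.0610/0.1239 = -0.4923.
Compose with the daughter nucleus (u' = -0.812 in the emitted fragment frame): u_2 = (-0.812 + (-0.492)) / (1 + (-0.812)·(-0.492)) = -1.3043/1.3998 = -0.9318.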